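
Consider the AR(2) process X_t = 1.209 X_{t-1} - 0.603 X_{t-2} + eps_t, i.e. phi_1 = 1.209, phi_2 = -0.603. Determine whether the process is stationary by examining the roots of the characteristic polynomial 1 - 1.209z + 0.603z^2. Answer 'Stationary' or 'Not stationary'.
\text{Stationary}

The AR(p) characteristic polynomial is P(z) = 1 - 1.209z + 0.603z^2.
Stationarity requires all roots to lie outside the unit circle, i.e. |z| > 1 for every root.
Set 1 + (-1.209) z + (0.603) z^2 = 0, i.e. a z^2 + b z + c = 0 with a = 0.603, b = -1.209, c = 1.
Discriminant D = b^2 - 4ac = (-1.209)^2 - 4*(0.603)*1 = 1.461681 - (2.412) = -0.950319.
D < 0, so the roots are the complex-conjugate pair z = (-b +/- i sqrt(-D)) / (2a) = 1.0025 +/- 0.8083i.
For a conjugate pair |z|^2 = z * conj(z) = (product of roots) = c/a = 1/(0.603) = 1.658375, so |z| = sqrt(1.658375) = 1.2878 for both roots.
Moduli of all roots: 1.2878, 1.2878.
All moduli strictly greater than 1? Yes.
Verdict: Stationary.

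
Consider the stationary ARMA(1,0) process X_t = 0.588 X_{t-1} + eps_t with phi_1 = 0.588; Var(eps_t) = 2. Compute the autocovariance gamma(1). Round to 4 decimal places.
\gamma(1) = 1.7975

Multiply the model equation by X_{t-k} and take expectations. With theta_0 = psi_0 = 1 and psi_j the MA(infinity) weights, this gives
  gamma(k) - sum_i phi_i gamma(k-i) = c_k,
  c_k = sigma^2 * sum_{j=k..q} theta_j psi_{j-k}   (c_k = 0 for k > q),
using gamma(-m) = gamma(m).
Pure AR (q = 0): c_0 = sigma^2 = 2, c_k = 0 for k >= 1.
Equations for k = 0 and k = 1 (AR order 1):
  gamma(0) = phi_1 gamma(1) + c_0
  gamma(1) = phi_1 gamma(0) + c_1
Substituting the second into the first: gamma(0) (1 - phi_1^2) = c_0 + phi_1 c_1, so
  gamma(0) = c_0 / (1 - phi_1^2) = 2 / (1 - (0.588)^2) = 2 / 0.654256 = 3.056907.
  gamma(1) = phi_1 gamma(0) = (0.588)(3.056907) = 1.797462.
Therefore gamma(1) = 1.7975 (to 4 decimal places).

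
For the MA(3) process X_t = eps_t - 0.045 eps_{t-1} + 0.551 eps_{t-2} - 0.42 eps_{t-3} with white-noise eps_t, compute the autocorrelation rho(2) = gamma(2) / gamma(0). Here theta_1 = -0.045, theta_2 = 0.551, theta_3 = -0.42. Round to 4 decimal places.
\rho(2) = 0.3845

For an MA(q) process with theta_0 = 1, the autocovariance is
  gamma(k) = sigma^2 * sum_{i=0..q-k} theta_i * theta_{i+k},
and rho(k) = gamma(k) / gamma(0). Sigma^2 cancels.
  numerator   = (1)*(0.551) + (-0.045)*(-0.42) = 0.5699.
  denominator = (1)^2 + (-0.045)^2 + (0.551)^2 + (-0.42)^2 = 1.482026.
  rho(2) = 0.5699 / 1.482026 = 0.3845.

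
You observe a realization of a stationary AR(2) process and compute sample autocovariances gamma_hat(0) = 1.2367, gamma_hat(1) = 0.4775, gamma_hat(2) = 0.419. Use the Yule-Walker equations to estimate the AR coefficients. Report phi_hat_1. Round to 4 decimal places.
\hat\phi_{1} = 0.3000

The Yule-Walker equations for an AR(p) process read, in matrix form,
  Gamma_p phi = r_p,   with   (Gamma_p)_{ij} = gamma(|i - j|),
                       (r_p)_i = gamma(i),   i,j = 1..p.
Substitute the sample gammas (Toeplitz matrix and right-hand side of size 2):
  Gamma_p = [[1.2367, 0.4775], [0.4775, 1.2367]]
  r_p     = [0.4775, 0.419]
Written out:
  1.2367 phi_1 + 0.4775 phi_2 = 0.4775
  0.4775 phi_1 + 1.2367 phi_2 = 0.419
Solve by Cramer's rule:
  det = gamma(0)^2 - gamma(1)^2 = (1.2367)^2 - (0.4775)^2 = 1.52942689 - 0.22800625 = 1.30142064
  phi_hat_1 = [gamma(1) gamma(0) - gamma(1) gamma(2)] / det = [(0.4775)(1.2367) - (0.4775)(0.419)] / 1.30142064 = 0.39045175 / 1.30142064 = 0.3
  phi_hat_2 = [gamma(0) gamma(2) - gamma(1)^2] / det = [(1.2367)(0.419) - (0.4775)^2] / 1.30142064 = 0.29017105 / 1.30142064 = 0.223
So phi_hat = [0.3000, 0.2230].
Therefore phi_hat_1 = 0.3000.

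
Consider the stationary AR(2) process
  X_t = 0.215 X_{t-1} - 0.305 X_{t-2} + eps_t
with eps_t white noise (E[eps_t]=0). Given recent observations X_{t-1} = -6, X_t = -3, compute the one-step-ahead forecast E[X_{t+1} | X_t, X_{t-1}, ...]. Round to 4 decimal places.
E[X_{t+1} \mid \mathcal F_t] = 1.1850

For an AR(p) model X_t = c + sum_i phi_i X_{t-i} + eps_t, the
one-step-ahead conditional mean is
  E[X_{t+1} | X_t, ...] = c + sum_i phi_i X_{t+1-i}.
Substitute known values:
  E[X_{t+1} | ...] = (0.215) * (-3) + (-0.305) * (-6)
                   = 1.1850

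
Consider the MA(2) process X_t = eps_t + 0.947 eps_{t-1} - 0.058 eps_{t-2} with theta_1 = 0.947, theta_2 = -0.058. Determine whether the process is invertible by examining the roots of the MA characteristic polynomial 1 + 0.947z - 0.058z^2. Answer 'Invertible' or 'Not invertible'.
\text{Not invertible}

The MA(q) characteristic polynomial is P(z) = 1 + 0.947z - 0.058z^2.
Invertibility requires all roots to lie outside the unit circle, i.e. |z| > 1 for every root.
Set 1 + (0.947) z + (-0.058) z^2 = 0, i.e. a z^2 + b z + c = 0 with a = -0.058, b = 0.947, c = 1.
Discriminant D = b^2 - 4ac = (0.947)^2 - 4*(-0.058)*1 = 0.896809 - (-0.232) = 1.128809.
D >= 0, so the roots are real: z = (-b +/- sqrt(D)) / (2a) = (-0.947 +/- 1.062454) / (-0.116).
  z_1 = (-0.947 + 1.062454) / (-0.116) = -0.9953,   |z_1| = 0.9953.
  z_2 = (-0.947 - 1.062454) / (-0.116) = 17.3229,   |z_2| = 17.3229.
Moduli of all roots: 0.9953, 17.3229.
All moduli strictly greater than 1? No.
Verdict: Not invertible.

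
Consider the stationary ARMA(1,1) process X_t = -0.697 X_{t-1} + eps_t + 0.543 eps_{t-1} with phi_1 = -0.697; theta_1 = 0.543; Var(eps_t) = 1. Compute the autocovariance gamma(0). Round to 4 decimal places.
\gamma(0) = 1.0461

Multiply the model equation by X_{t-k} and take expectations. With theta_0 = psi_0 = 1 and psi_j the MA(infinity) weights, this gives
  gamma(k) - sum_i phi_i gamma(k-i) = c_k,
  c_k = sigma^2 * sum_{j=k..q} theta_j psi_{j-k}   (c_k = 0 for k > q),
using gamma(-m) = gamma(m).
psi-weights needed (psi_j = theta_j + sum_i phi_i psi_{j-i}):
  psi_1 = theta_1 + phi_1 = 0.543 + (-0.697) = -0.154
Right-hand sides:
  c_0 = sigma^2 (1 + theta_1 psi_1) = 1 * (1 + (0.543)(-0.154)) = 1 * 0.916378 = 0.916378
  c_1 = sigma^2 theta_1 = 1 * (0.543) = 0.543
  c_2 = 0
Equations for k = 0 and k = 1 (AR order 1):
  gamma(0) = phi_1 gamma(1) + c_0
  gamma(1) = phi_1 gamma(0) + c_1
Substituting the second into the first: gamma(0) (1 - phi_1^2) = c_0 + phi_1 c_1, so
  gamma(0) = (c_0 + phi_1 c_1) / (1 - phi_1^2) = (0.916378 + (-0.697)(0.543)) / (1 - (-0.697)^2) = 0.537907 / 0.514191 = 1.046123.
Therefore gamma(0) = 1.0461 (to 4 decimal places).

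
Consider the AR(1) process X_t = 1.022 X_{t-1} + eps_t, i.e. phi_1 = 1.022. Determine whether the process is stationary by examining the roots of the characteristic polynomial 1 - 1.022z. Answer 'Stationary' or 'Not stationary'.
\text{Not stationary}

The AR(p) characteristic polynomial is P(z) = 1 - 1.022z.
Stationarity requires all roots to lie outside the unit circle, i.e. |z| > 1 for every root.
This is linear in z: 1 + (-1.022) z = 0  =>  z = -1/(-1.022) = 0.978474,  |z| = 0.978474.
Moduli of all roots: 0.9785.
All moduli strictly greater than 1? No.
Verdict: Not stationary.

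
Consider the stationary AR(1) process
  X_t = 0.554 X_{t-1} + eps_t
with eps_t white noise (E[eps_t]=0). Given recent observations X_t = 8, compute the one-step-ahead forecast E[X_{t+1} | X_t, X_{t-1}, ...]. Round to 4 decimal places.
E[X_{t+1} \mid \mathcal F_t] = 4.4320

For an AR(p) model X_t = c + sum_i phi_i X_{t-i} + eps_t, the
one-step-ahead conditional mean is
  E[X_{t+1} | X_t, ...] = c + sum_i phi_i X_{t+1-i}.
Substitute known values:
  E[X_{t+1} | ...] = (0.554) * (8)
                   = 4.4320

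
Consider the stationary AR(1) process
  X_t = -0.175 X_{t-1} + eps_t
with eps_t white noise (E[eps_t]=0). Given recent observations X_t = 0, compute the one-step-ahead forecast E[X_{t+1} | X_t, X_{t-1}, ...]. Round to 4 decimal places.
E[X_{t+1} \mid \mathcal F_t] = 0.0000

For an AR(p) model X_t = c + sum_i phi_i X_{t-i} + eps_t, the
one-step-ahead conditional mean is
  E[X_{t+1} | X_t, ...] = c + sum_i phi_i X_{t+1-i}.
Substitute known values:
  E[X_{t+1} | ...] = (-0.175) * (0)
                   = 0.0000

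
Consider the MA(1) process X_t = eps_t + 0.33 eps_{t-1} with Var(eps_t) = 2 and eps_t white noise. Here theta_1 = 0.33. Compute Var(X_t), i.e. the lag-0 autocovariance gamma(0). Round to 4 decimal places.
\gamma(0) = 2.2178

For an MA(q) process X_t = eps_t + sum_i theta_i eps_{t-i} with
Var(eps_t) = sigma^2, the variance is
  gamma(0) = sigma^2 * (1 + sum_i theta_i^2).
  sum_i theta_i^2 = (0.33)^2 = 0.1089.
  gamma(0) = 2 * (1 + 0.1089) = 2 * 1.1089 = 2.2178.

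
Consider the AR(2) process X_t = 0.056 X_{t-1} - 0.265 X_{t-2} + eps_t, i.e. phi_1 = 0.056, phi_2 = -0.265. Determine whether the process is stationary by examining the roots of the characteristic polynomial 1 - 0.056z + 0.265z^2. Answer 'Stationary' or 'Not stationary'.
\text{Stationary}

The AR(p) characteristic polynomial is P(z) = 1 - 0.056z + 0.265z^2.
Stationarity requires all roots to lie outside the unit circle, i.e. |z| > 1 for every root.
Set 1 + (-0.056) z + (0.265) z^2 = 0, i.e. a z^2 + b z + c = 0 with a = 0.265, b = -0.056, c = 1.
Discriminant D = b^2 - 4ac = (-0.056)^2 - 4*(0.265)*1 = 0.003136 - (1.06) = -1.056864.
D < 0, so the roots are the complex-conjugate pair z = (-b +/- i sqrt(-D)) / (2a) = 0.1057 +/- 1.9397i.
For a conjugate pair |z|^2 = z * conj(z) = (product of roots) = c/a = 1/(0.265) = 3.773585, so |z| = sqrt(3.773585) = 1.9426 for both roots.
Moduli of all roots: 1.9426, 1.9426.
All moduli strictly greater than 1? Yes.
Verdict: Stationary.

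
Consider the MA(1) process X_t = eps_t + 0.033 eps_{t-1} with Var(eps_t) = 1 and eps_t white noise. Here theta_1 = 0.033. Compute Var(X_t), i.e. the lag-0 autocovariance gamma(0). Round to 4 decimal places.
\gamma(0) = 1.0011

For an MA(q) process X_t = eps_t + sum_i theta_i eps_{t-i} with
Var(eps_t) = sigma^2, the variance is
  gamma(0) = sigma^2 * (1 + sum_i theta_i^2).
  sum_i theta_i^2 = (0.033)^2 = 0.001089.
  gamma(0) = 1 * (1 + 0.001089) = 1 * 1.001089 = 1.001089, which rounds to 1.0011.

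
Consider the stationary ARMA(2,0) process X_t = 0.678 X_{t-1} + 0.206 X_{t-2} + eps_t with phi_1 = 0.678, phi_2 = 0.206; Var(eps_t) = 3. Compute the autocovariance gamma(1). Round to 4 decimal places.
\gamma(1) = 9.8773

Multiply the model equation by X_{t-k} and take expectations. With theta_0 = psi_0 = 1 and psi_j the MA(infinity) weights, this gives
  gamma(k) - sum_i phi_i gamma(k-i) = c_k,
  c_k = sigma^2 * sum_{j=k..q} theta_j psi_{j-k}   (c_k = 0 for k > q),
using gamma(-m) = gamma(m).
Pure AR (q = 0): c_0 = sigma^2 = 3, c_k = 0 for k >= 1.
Equations for k = 0, 1, 2 (AR order 2, c_2 = 0):
  (E0) gamma(0) = phi_1 gamma(1) + phi_2 gamma(2) + c_0
  (E1) gamma(1) = phi_1 gamma(0) + phi_2 gamma(1) + c_1
  (E2) gamma(2) = phi_1 gamma(1) + phi_2 gamma(0)
From (E1): gamma(1) = A gamma(0) + B with
  A = phi_1 / (1 - phi_2) = 0.678 / 0.794 = 0.853904,   B = c_1 / (1 - phi_2) = 0 / 0.794 = 0.
Insert (E2) into (E0): gamma(0) (1 - phi_2^2) = phi_1 (1 + phi_2) gamma(1) + c_0.
  phi_1 (1 + phi_2) = (0.678)(1.206) = 0.817668,   1 - phi_2^2 = 0.957564.
Replace gamma(1) by A gamma(0) + B and collect gamma(0):
  gamma(0) [0.957564 - (0.817668)(0.853904)] = c_0 = 3
  gamma(0) * 0.259354 = 3
  gamma(0) = 3 / 0.259354 = 11.567211.
  gamma(1) = A gamma(0) = (0.853904)(11.567211) = 9.877291.
Therefore gamma(1) = 9.8773 (to 4 decimal places).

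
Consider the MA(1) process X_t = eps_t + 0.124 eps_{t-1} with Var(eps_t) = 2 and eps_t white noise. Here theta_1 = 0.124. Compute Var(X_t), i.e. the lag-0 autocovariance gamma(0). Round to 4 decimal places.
\gamma(0) = 2.0308

For an MA(q) process X_t = eps_t + sum_i theta_i eps_{t-i} with
Var(eps_t) = sigma^2, the variance is
  gamma(0) = sigma^2 * (1 + sum_i theta_i^2).
  sum_i theta_i^2 = (0.124)^2 = 0.015376.
  gamma(0) = 2 * (1 + 0.015376) = 2 * 1.015376 = 2.030752, which rounds to 2.0308.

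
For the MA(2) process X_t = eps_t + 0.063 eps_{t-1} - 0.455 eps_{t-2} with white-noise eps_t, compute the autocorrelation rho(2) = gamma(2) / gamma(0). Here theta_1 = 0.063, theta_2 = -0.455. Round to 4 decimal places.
\rho(2) = -0.3757

For an MA(q) process with theta_0 = 1, the autocovariance is
  gamma(k) = sigma^2 * sum_{i=0..q-k} theta_i * theta_{i+k},
and rho(k) = gamma(k) / gamma(0). Sigma^2 cancels.
  numerator   = (1)*(-0.455) = -0.455.
  denominator = (1)^2 + (0.063)^2 + (-0.455)^2 = 1.210994.
  rho(2) = -0.455 / 1.210994 = -0.3757.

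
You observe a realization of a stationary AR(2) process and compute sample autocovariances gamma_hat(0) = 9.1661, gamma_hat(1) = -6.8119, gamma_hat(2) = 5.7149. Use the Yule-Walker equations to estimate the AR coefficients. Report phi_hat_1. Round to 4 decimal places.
\hat\phi_{1} = -0.6250

The Yule-Walker equations for an AR(p) process read, in matrix form,
  Gamma_p phi = r_p,   with   (Gamma_p)_{ij} = gamma(|i - j|),
                       (r_p)_i = gamma(i),   i,j = 1..p.
Substitute the sample gammas (Toeplitz matrix and right-hand side of size 2):
  Gamma_p = [[9.1661, -6.8119], [-6.8119, 9.1661]]
  r_p     = [-6.8119, 5.7149]
Written out:
  9.1661 phi_1 - 6.8119 phi_2 = -6.8119
  -6.8119 phi_1 + 9.1661 phi_2 = 5.7149
Solve by Cramer's rule:
  det = gamma(0)^2 - gamma(1)^2 = (9.1661)^2 - (-6.8119)^2 = 84.01738921 - 46.40198161 = 37.6154076
  phi_hat_1 = [gamma(1) gamma(0) - gamma(1) gamma(2)] / det = [(-6.8119)(9.1661) - (-6.8119)(5.7149)] / 37.6154076 = -23.50922928 / 37.6154076 = -0.625
  phi_hat_2 = [gamma(0) gamma(2) - gamma(1)^2] / det = [(9.1661)(5.7149) - (-6.8119)^2] / 37.6154076 = 5.98136328 / 37.6154076 = 0.159
So phi_hat = [-0.6250, 0.1590].
Therefore phi_hat_1 = -0.6250.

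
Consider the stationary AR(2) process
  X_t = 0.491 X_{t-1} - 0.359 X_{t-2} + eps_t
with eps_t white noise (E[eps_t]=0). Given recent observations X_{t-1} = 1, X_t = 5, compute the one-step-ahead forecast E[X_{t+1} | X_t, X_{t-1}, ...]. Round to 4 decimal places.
E[X_{t+1} \mid \mathcal F_t] = 2.0960

For an AR(p) model X_t = c + sum_i phi_i X_{t-i} + eps_t, the
one-step-ahead conditional mean is
  E[X_{t+1} | X_t, ...] = c + sum_i phi_i X_{t+1-i}.
Substitute known values:
  E[X_{t+1} | ...] = (0.491) * (5) + (-0.359) * (1)
                   = 2.0960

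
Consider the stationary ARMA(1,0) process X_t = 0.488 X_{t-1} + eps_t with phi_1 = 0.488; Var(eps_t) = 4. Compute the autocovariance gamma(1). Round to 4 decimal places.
\gamma(1) = 2.5622

Multiply the model equation by X_{t-k} and take expectations. With theta_0 = psi_0 = 1 and psi_j the MA(infinity) weights, this gives
  gamma(k) - sum_i phi_i gamma(k-i) = c_k,
  c_k = sigma^2 * sum_{j=k..q} theta_j psi_{j-k}   (c_k = 0 for k > q),
using gamma(-m) = gamma(m).
Pure AR (q = 0): c_0 = sigma^2 = 4, c_k = 0 for k >= 1.
Equations for k = 0 and k = 1 (AR order 1):
  gamma(0) = phi_1 gamma(1) + c_0
  gamma(1) = phi_1 gamma(0) + c_1
Substituting the second into the first: gamma(0) (1 - phi_1^2) = c_0 + phi_1 c_1, so
  gamma(0) = c_0 / (1 - phi_1^2) = 4 / (1 - (0.488)^2) = 4 / 0.761856 = 5.250336.
  gamma(1) = phi_1 gamma(0) = (0.488)(5.250336) = 2.562164.
Therefore gamma(1) = 2.5622 (to 4 decimal places).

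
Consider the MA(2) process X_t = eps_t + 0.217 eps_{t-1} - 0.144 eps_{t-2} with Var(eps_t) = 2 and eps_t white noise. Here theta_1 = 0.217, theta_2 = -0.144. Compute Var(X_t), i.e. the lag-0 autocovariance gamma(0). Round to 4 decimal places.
\gamma(0) = 2.1357

For an MA(q) process X_t = eps_t + sum_i theta_i eps_{t-i} with
Var(eps_t) = sigma^2, the variance is
  gamma(0) = sigma^2 * (1 + sum_i theta_i^2).
  sum_i theta_i^2 = (0.217)^2 + (-0.144)^2 = 0.047089 + 0.020736 = 0.067825.
  gamma(0) = 2 * (1 + 0.067825) = 2 * 1.067825 = 2.13565, which rounds to 2.1357.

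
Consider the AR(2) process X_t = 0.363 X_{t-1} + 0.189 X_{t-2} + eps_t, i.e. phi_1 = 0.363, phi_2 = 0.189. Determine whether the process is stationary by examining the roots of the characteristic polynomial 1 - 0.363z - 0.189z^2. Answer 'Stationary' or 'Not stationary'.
\text{Stationary}

The AR(p) characteristic polynomial is P(z) = 1 - 0.363z - 0.189z^2.
Stationarity requires all roots to lie outside the unit circle, i.e. |z| > 1 for every root.
Set 1 + (-0.363) z + (-0.189) z^2 = 0, i.e. a z^2 + b z + c = 0 with a = -0.189, b = -0.363, c = 1.
Discriminant D = b^2 - 4ac = (-0.363)^2 - 4*(-0.189)*1 = 0.131769 - (-0.756) = 0.887769.
D >= 0, so the roots are real: z = (-b +/- sqrt(D)) / (2a) = (0.363 +/- 0.942215) / (-0.378).
  z_1 = (0.363 + 0.942215) / (-0.378) = -3.4529,   |z_1| = 3.4529.
  z_2 = (0.363 - 0.942215) / (-0.378) = 1.5323,   |z_2| = 1.5323.
Moduli of all roots: 3.4529, 1.5323.
All moduli strictly greater than 1? Yes.
Verdict: Stationary.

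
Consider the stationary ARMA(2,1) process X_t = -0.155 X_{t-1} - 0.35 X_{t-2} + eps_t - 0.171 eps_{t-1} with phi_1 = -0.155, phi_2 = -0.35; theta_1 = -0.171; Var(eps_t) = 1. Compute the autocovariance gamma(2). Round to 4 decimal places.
\gamma(2) = -0.3903

Multiply the model equation by X_{t-k} and take expectations. With theta_0 = psi_0 = 1 and psi_j the MA(infinity) weights, this gives
  gamma(k) - sum_i phi_i gamma(k-i) = c_k,
  c_k = sigma^2 * sum_{j=k..q} theta_j psi_{j-k}   (c_k = 0 for k > q),
using gamma(-m) = gamma(m).
psi-weights needed (psi_j = theta_j + sum_i phi_i psi_{j-i}):
  psi_1 = theta_1 + phi_1 = -0.171 + (-0.155) = -0.326
Right-hand sides:
  c_0 = sigma^2 (1 + theta_1 psi_1) = 1 * (1 + (-0.171)(-0.326)) = 1 * 1.055746 = 1.055746
  c_1 = sigma^2 theta_1 = 1 * (-0.171) = -0.171
  c_2 = 0
Equations for k = 0, 1, 2 (AR order 2, c_2 = 0):
  (E0) gamma(0) = phi_1 gamma(1) + phi_2 gamma(2) + c_0
  (E1) gamma(1) = phi_1 gamma(0) + phi_2 gamma(1) + c_1
  (E2) gamma(2) = phi_1 gamma(1) + phi_2 gamma(0)
From (E1): gamma(1) = A gamma(0) + B with
  A = phi_1 / (1 - phi_2) = -0.155 / 1.35 = -0.114815,   B = c_1 / (1 - phi_2) = -0.171 / 1.35 = -0.126667.
Insert (E2) into (E0): gamma(0) (1 - phi_2^2) = phi_1 (1 + phi_2) gamma(1) + c_0.
  phi_1 (1 + phi_2) = (-0.155)(0.65) = -0.10075,   1 - phi_2^2 = 0.8775.
Replace gamma(1) by A gamma(0) + B and collect gamma(0):
  gamma(0) [0.8775 - (-0.10075)(-0.114815)] = (-0.10075)(-0.126667) + 1.055746
  gamma(0) * 0.865932 = 1.068508
  gamma(0) = 1.068508 / 0.865932 = 1.233939.
  gamma(1) = A gamma(0) + B = (-0.114815)(1.233939) + (-0.126667) = -0.268341.
  gamma(2) = phi_1 gamma(1) + phi_2 gamma(0) = (-0.155)(-0.268341) + (-0.35)(1.233939) = -0.390286.
Therefore gamma(2) = -0.3903 (to 4 decimal places).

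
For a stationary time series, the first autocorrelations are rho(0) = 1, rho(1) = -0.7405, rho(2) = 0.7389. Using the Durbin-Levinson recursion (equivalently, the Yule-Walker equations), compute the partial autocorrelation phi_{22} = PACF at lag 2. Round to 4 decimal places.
\phi_{22} = 0.4219

The PACF at lag k is phi_{kk}, the last component of the solution
to the Yule-Walker system G_k phi = r_k where
  (G_k)_{ij} = rho(|i - j|), (r_k)_i = rho(i), i,j = 1..k.
Equivalently, Durbin-Levinson gives phi_{kk} iteratively:
  phi_{11} = rho(1)
  phi_{kk} = [rho(k) - sum_{j=1..k-1} phi_{k-1,j} rho(k-j)]
            / [1 - sum_{j=1..k-1} phi_{k-1,j} rho(j)],
  phi_{k,j} = phi_{k-1,j} - phi_{kk} phi_{k-1,k-j},  j = 1..k-1.
Step k = 1:
  phi_11 = rho(1) = -0.7405.
Step k = 2:
  phi_22 = [rho(2) - phi_11 rho(1)] / [1 - phi_11 rho(1)] = [0.7389 - (-0.7405)(-0.7405)] / [1 - (-0.7405)(-0.7405)]
         = 0.19055975 / 0.45165975 = 0.4219.
Therefore phi_{22} = 0.4219.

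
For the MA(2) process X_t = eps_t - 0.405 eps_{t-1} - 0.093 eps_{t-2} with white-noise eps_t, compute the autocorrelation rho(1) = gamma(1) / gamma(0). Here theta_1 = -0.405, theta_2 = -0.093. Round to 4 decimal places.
\rho(1) = -0.3132

For an MA(q) process with theta_0 = 1, the autocovariance is
  gamma(k) = sigma^2 * sum_{i=0..q-k} theta_i * theta_{i+k},
and rho(k) = gamma(k) / gamma(0). Sigma^2 cancels.
  numerator   = (1)*(-0.405) + (-0.405)*(-0.093) = -0.367335.
  denominator = (1)^2 + (-0.405)^2 + (-0.093)^2 = 1.172674.
  rho(1) = -0.367335 / 1.172674 = -0.3132.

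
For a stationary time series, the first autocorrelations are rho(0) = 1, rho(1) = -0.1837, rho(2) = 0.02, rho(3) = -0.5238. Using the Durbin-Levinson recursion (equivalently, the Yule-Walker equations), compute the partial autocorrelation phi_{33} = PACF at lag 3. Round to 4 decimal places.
\phi_{33} = -0.5411

The PACF at lag k is phi_{kk}, the last component of the solution
to the Yule-Walker system G_k phi = r_k where
  (G_k)_{ij} = rho(|i - j|), (r_k)_i = rho(i), i,j = 1..k.
Equivalently, Durbin-Levinson gives phi_{kk} iteratively:
  phi_{11} = rho(1)
  phi_{kk} = [rho(k) - sum_{j=1..k-1} phi_{k-1,j} rho(k-j)]
            / [1 - sum_{j=1..k-1} phi_{k-1,j} rho(j)],
  phi_{k,j} = phi_{k-1,j} - phi_{kk} phi_{k-1,k-j},  j = 1..k-1.
Step k = 1:
  phi_11 = rho(1) = -0.1837.
Step k = 2:
  phi_22 = [rho(2) - phi_11 rho(1)] / [1 - phi_11 rho(1)] = [0.02 - (-0.1837)(-0.1837)] / [1 - (-0.1837)(-0.1837)]
         = -0.01374569 / 0.96625431 = -0.014226.
  Update: phi_21 = phi_11 - phi_22 phi_11 = -0.1837 - (-0.014226)(-0.1837) = -0.186313.
Step k = 3:
  phi_33 = [rho(3) - phi_21 rho(2) - phi_22 rho(1)] / [1 - phi_21 rho(1) - phi_22 rho(2)]
    numerator   = -0.5238 - (-0.186313)(0.02) - (-0.014226)(-0.1837) = -0.522687
    denominator = 1 - (-0.186313)(-0.1837) - (-0.014226)(0.02) = 0.96605877
  phi_33 = -0.522687 / 0.96605877 = -0.5411.
Therefore phi_{33} = -0.5411.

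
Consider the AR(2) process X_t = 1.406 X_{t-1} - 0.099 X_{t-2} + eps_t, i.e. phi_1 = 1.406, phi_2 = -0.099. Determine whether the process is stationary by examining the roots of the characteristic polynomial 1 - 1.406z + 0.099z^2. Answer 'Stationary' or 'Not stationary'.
\text{Not stationary}

The AR(p) characteristic polynomial is P(z) = 1 - 1.406z + 0.099z^2.
Stationarity requires all roots to lie outside the unit circle, i.e. |z| > 1 for every root.
Set 1 + (-1.406) z + (0.099) z^2 = 0, i.e. a z^2 + b z + c = 0 with a = 0.099, b = -1.406, c = 1.
Discriminant D = b^2 - 4ac = (-1.406)^2 - 4*(0.099)*1 = 1.976836 - (0.396) = 1.580836.
D >= 0, so the roots are real: z = (-b +/- sqrt(D)) / (2a) = (1.406 +/- 1.257313) / (0.198).
  z_1 = (1.406 + 1.257313) / (0.198) = 13.4511,   |z_1| = 13.4511.
  z_2 = (1.406 - 1.257313) / (0.198) = 0.7509,   |z_2| = 0.7509.
Moduli of all roots: 13.4511, 0.7509.
All moduli strictly greater than 1? No.
Verdict: Not stationary.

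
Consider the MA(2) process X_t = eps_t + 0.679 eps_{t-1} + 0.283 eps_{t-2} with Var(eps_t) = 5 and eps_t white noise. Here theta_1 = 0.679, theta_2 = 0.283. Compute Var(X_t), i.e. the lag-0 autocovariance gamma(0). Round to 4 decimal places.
\gamma(0) = 7.7057

For an MA(q) process X_t = eps_t + sum_i theta_i eps_{t-i} with
Var(eps_t) = sigma^2, the variance is
  gamma(0) = sigma^2 * (1 + sum_i theta_i^2).
  sum_i theta_i^2 = (0.679)^2 + (0.283)^2 = 0.461041 + 0.080089 = 0.54113.
  gamma(0) = 5 * (1 + 0.54113) = 5 * 1.54113 = 7.70565, which rounds to 7.7057.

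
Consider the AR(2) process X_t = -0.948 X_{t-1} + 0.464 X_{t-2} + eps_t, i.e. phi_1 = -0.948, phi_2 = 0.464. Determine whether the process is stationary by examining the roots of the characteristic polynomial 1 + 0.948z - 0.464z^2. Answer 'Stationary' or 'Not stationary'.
\text{Not stationary}

The AR(p) characteristic polynomial is P(z) = 1 + 0.948z - 0.464z^2.
Stationarity requires all roots to lie outside the unit circle, i.e. |z| > 1 for every root.
Set 1 + (0.948) z + (-0.464) z^2 = 0, i.e. a z^2 + b z + c = 0 with a = -0.464, b = 0.948, c = 1.
Discriminant D = b^2 - 4ac = (0.948)^2 - 4*(-0.464)*1 = 0.898704 - (-1.856) = 2.754704.
D >= 0, so the roots are real: z = (-b +/- sqrt(D)) / (2a) = (-0.948 +/- 1.65973) / (-0.928).
  z_1 = (-0.948 + 1.65973) / (-0.928) = -0.767,   |z_1| = 0.767.
  z_2 = (-0.948 - 1.65973) / (-0.928) = 2.8101,   |z_2| = 2.8101.
Moduli of all roots: 0.7670, 2.8101.
All moduli strictly greater than 1? No.
Verdict: Not stationary.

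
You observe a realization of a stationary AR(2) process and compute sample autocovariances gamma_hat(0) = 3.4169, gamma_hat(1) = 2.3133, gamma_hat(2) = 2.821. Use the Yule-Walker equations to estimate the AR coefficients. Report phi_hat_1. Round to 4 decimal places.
\hat\phi_{1} = 0.2180

The Yule-Walker equations for an AR(p) process read, in matrix form,
  Gamma_p phi = r_p,   with   (Gamma_p)_{ij} = gamma(|i - j|),
                       (r_p)_i = gamma(i),   i,j = 1..p.
Substitute the sample gammas (Toeplitz matrix and right-hand side of size 2):
  Gamma_p = [[3.4169, 2.3133], [2.3133, 3.4169]]
  r_p     = [2.3133, 2.821]
Written out:
  3.4169 phi_1 + 2.3133 phi_2 = 2.3133
  2.3133 phi_1 + 3.4169 phi_2 = 2.821
Solve by Cramer's rule:
  det = gamma(0)^2 - gamma(1)^2 = (3.4169)^2 - (2.3133)^2 = 11.67520561 - 5.35135689 = 6.32384872
  phi_hat_1 = [gamma(1) gamma(0) - gamma(1) gamma(2)] / det = [(2.3133)(3.4169) - (2.3133)(2.821)] / 6.32384872 = 1.37849547 / 6.32384872 = 0.218
  phi_hat_2 = [gamma(0) gamma(2) - gamma(1)^2] / det = [(3.4169)(2.821) - (2.3133)^2] / 6.32384872 = 4.28771801 / 6.32384872 = 0.678
So phi_hat = [0.2180, 0.6780].
Therefore phi_hat_1 = 0.2180.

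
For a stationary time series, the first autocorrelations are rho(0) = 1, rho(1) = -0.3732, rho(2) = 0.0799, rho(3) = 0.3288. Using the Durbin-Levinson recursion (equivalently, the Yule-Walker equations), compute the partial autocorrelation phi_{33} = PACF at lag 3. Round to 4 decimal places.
\phi_{33} = 0.3910

The PACF at lag k is phi_{kk}, the last component of the solution
to the Yule-Walker system G_k phi = r_k where
  (G_k)_{ij} = rho(|i - j|), (r_k)_i = rho(i), i,j = 1..k.
Equivalently, Durbin-Levinson gives phi_{kk} iteratively:
  phi_{11} = rho(1)
  phi_{kk} = [rho(k) - sum_{j=1..k-1} phi_{k-1,j} rho(k-j)]
            / [1 - sum_{j=1..k-1} phi_{k-1,j} rho(j)],
  phi_{k,j} = phi_{k-1,j} - phi_{kk} phi_{k-1,k-j},  j = 1..k-1.
Step k = 1:
  phi_11 = rho(1) = -0.3732.
Step k = 2:
  phi_22 = [rho(2) - phi_11 rho(1)] / [1 - phi_11 rho(1)] = [0.0799 - (-0.3732)(-0.3732)] / [1 - (-0.3732)(-0.3732)]
         = -0.05937824 / 0.86072176 = -0.068987.
  Update: phi_21 = phi_11 - phi_22 phi_11 = -0.3732 - (-0.068987)(-0.3732) = -0.398946.
Step k = 3:
  phi_33 = [rho(3) - phi_21 rho(2) - phi_22 rho(1)] / [1 - phi_21 rho(1) - phi_22 rho(2)]
    numerator   = 0.3288 - (-0.398946)(0.0799) - (-0.068987)(-0.3732) = 0.33492998
    denominator = 1 - (-0.398946)(-0.3732) - (-0.068987)(0.0799) = 0.85662546
  phi_33 = 0.33492998 / 0.85662546 = 0.391.
Therefore phi_{33} = 0.3910.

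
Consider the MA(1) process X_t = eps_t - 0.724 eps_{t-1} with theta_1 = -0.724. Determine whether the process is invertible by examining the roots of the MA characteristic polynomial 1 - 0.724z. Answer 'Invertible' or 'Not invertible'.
\text{Invertible}

The MA(q) characteristic polynomial is P(z) = 1 - 0.724z.
Invertibility requires all roots to lie outside the unit circle, i.e. |z| > 1 for every root.
This is linear in z: 1 + (-0.724) z = 0  =>  z = -1/(-0.724) = 1.381215,  |z| = 1.381215.
Moduli of all roots: 1.3812.
All moduli strictly greater than 1? Yes.
Verdict: Invertible.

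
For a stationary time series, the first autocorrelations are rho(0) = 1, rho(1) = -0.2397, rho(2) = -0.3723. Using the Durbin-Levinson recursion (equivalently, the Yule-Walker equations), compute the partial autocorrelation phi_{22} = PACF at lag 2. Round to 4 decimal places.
\phi_{22} = -0.4560

The PACF at lag k is phi_{kk}, the last component of the solution
to the Yule-Walker system G_k phi = r_k where
  (G_k)_{ij} = rho(|i - j|), (r_k)_i = rho(i), i,j = 1..k.
Equivalently, Durbin-Levinson gives phi_{kk} iteratively:
  phi_{11} = rho(1)
  phi_{kk} = [rho(k) - sum_{j=1..k-1} phi_{k-1,j} rho(k-j)]
            / [1 - sum_{j=1..k-1} phi_{k-1,j} rho(j)],
  phi_{k,j} = phi_{k-1,j} - phi_{kk} phi_{k-1,k-j},  j = 1..k-1.
Step k = 1:
  phi_11 = rho(1) = -0.2397.
Step k = 2:
  phi_22 = [rho(2) - phi_11 rho(1)] / [1 - phi_11 rho(1)] = [-0.3723 - (-0.2397)(-0.2397)] / [1 - (-0.2397)(-0.2397)]
         = -0.42975609 / 0.94254391 = -0.456.
Therefore phi_{22} = -0.4560.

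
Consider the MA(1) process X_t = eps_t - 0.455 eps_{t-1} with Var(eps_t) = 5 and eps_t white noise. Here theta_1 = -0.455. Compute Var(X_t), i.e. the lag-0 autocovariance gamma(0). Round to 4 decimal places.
\gamma(0) = 6.0351

For an MA(q) process X_t = eps_t + sum_i theta_i eps_{t-i} with
Var(eps_t) = sigma^2, the variance is
  gamma(0) = sigma^2 * (1 + sum_i theta_i^2).
  sum_i theta_i^2 = (-0.455)^2 = 0.207025.
  gamma(0) = 5 * (1 + 0.207025) = 5 * 1.207025 = 6.035125, which rounds to 6.0351.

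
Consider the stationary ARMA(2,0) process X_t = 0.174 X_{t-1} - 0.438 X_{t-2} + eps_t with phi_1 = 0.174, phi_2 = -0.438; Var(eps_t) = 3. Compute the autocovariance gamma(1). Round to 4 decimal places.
\gamma(1) = 0.4559

Multiply the model equation by X_{t-k} and take expectations. With theta_0 = psi_0 = 1 and psi_j the MA(infinity) weights, this gives
  gamma(k) - sum_i phi_i gamma(k-i) = c_k,
  c_k = sigma^2 * sum_{j=k..q} theta_j psi_{j-k}   (c_k = 0 for k > q),
using gamma(-m) = gamma(m).
Pure AR (q = 0): c_0 = sigma^2 = 3, c_k = 0 for k >= 1.
Equations for k = 0, 1, 2 (AR order 2, c_2 = 0):
  (E0) gamma(0) = phi_1 gamma(1) + phi_2 gamma(2) + c_0
  (E1) gamma(1) = phi_1 gamma(0) + phi_2 gamma(1) + c_1
  (E2) gamma(2) = phi_1 gamma(1) + phi_2 gamma(0)
From (E1): gamma(1) = A gamma(0) + B with
  A = phi_1 / (1 - phi_2) = 0.174 / 1.438 = 0.121001,   B = c_1 / (1 - phi_2) = 0 / 1.438 = 0.
Insert (E2) into (E0): gamma(0) (1 - phi_2^2) = phi_1 (1 + phi_2) gamma(1) + c_0.
  phi_1 (1 + phi_2) = (0.174)(0.562) = 0.097788,   1 - phi_2^2 = 0.808156.
Replace gamma(1) by A gamma(0) + B and collect gamma(0):
  gamma(0) [0.808156 - (0.097788)(0.121001)] = c_0 = 3
  gamma(0) * 0.796324 = 3
  gamma(0) = 3 / 0.796324 = 3.767313.
  gamma(1) = A gamma(0) = (0.121001)(3.767313) = 0.45585.
Therefore gamma(1) = 0.4559 (to 4 decimal places).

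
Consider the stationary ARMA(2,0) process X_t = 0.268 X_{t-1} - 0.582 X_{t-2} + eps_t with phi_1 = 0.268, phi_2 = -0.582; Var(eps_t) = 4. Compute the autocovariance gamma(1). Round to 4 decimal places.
\gamma(1) = 1.0550

Multiply the model equation by X_{t-k} and take expectations. With theta_0 = psi_0 = 1 and psi_j the MA(infinity) weights, this gives
  gamma(k) - sum_i phi_i gamma(k-i) = c_k,
  c_k = sigma^2 * sum_{j=k..q} theta_j psi_{j-k}   (c_k = 0 for k > q),
using gamma(-m) = gamma(m).
Pure AR (q = 0): c_0 = sigma^2 = 4, c_k = 0 for k >= 1.
Equations for k = 0, 1, 2 (AR order 2, c_2 = 0):
  (E0) gamma(0) = phi_1 gamma(1) + phi_2 gamma(2) + c_0
  (E1) gamma(1) = phi_1 gamma(0) + phi_2 gamma(1) + c_1
  (E2) gamma(2) = phi_1 gamma(1) + phi_2 gamma(0)
From (E1): gamma(1) = A gamma(0) + B with
  A = phi_1 / (1 - phi_2) = 0.268 / 1.582 = 0.169406,   B = c_1 / (1 - phi_2) = 0 / 1.582 = 0.
Insert (E2) into (E0): gamma(0) (1 - phi_2^2) = phi_1 (1 + phi_2) gamma(1) + c_0.
  phi_1 (1 + phi_2) = (0.268)(0.418) = 0.112024,   1 - phi_2^2 = 0.661276.
Replace gamma(1) by A gamma(0) + B and collect gamma(0):
  gamma(0) [0.661276 - (0.112024)(0.169406)] = c_0 = 4
  gamma(0) * 0.642298 = 4
  gamma(0) = 4 / 0.642298 = 6.227634.
  gamma(1) = A gamma(0) = (0.169406)(6.227634) = 1.054997.
Therefore gamma(1) = 1.0550 (to 4 decimal places).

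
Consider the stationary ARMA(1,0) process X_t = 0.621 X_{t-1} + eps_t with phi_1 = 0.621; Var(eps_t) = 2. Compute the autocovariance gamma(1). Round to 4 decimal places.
\gamma(1) = 2.0216

Multiply the model equation by X_{t-k} and take expectations. With theta_0 = psi_0 = 1 and psi_j the MA(infinity) weights, this gives
  gamma(k) - sum_i phi_i gamma(k-i) = c_k,
  c_k = sigma^2 * sum_{j=k..q} theta_j psi_{j-k}   (c_k = 0 for k > q),
using gamma(-m) = gamma(m).
Pure AR (q = 0): c_0 = sigma^2 = 2, c_k = 0 for k >= 1.
Equations for k = 0 and k = 1 (AR order 1):
  gamma(0) = phi_1 gamma(1) + c_0
  gamma(1) = phi_1 gamma(0) + c_1
Substituting the second into the first: gamma(0) (1 - phi_1^2) = c_0 + phi_1 c_1, so
  gamma(0) = c_0 / (1 - phi_1^2) = 2 / (1 - (0.621)^2) = 2 / 0.614359 = 3.255426.
  gamma(1) = phi_1 gamma(0) = (0.621)(3.255426) = 2.021619.
Therefore gamma(1) = 2.0216 (to 4 decimal places).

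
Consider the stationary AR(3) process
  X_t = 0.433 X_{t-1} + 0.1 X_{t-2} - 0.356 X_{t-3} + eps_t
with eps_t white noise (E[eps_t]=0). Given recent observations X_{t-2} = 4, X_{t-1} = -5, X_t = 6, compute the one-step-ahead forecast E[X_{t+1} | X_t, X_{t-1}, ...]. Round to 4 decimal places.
E[X_{t+1} \mid \mathcal F_t] = 0.6740

For an AR(p) model X_t = c + sum_i phi_i X_{t-i} + eps_t, the
one-step-ahead conditional mean is
  E[X_{t+1} | X_t, ...] = c + sum_i phi_i X_{t+1-i}.
Substitute known values:
  E[X_{t+1} | ...] = (0.433) * (6) + (0.1) * (-5) + (-0.356) * (4)
                   = 0.6740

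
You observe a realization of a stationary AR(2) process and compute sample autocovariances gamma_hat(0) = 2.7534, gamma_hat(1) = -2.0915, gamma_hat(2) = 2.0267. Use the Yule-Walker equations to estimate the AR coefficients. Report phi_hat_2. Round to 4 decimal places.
\hat\phi_{2} = 0.3761

The Yule-Walker equations for an AR(p) process read, in matrix form,
  Gamma_p phi = r_p,   with   (Gamma_p)_{ij} = gamma(|i - j|),
                       (r_p)_i = gamma(i),   i,j = 1..p.
Substitute the sample gammas (Toeplitz matrix and right-hand side of size 2):
  Gamma_p = [[2.7534, -2.0915], [-2.0915, 2.7534]]
  r_p     = [-2.0915, 2.0267]
Written out:
  2.7534 phi_1 - 2.0915 phi_2 = -2.0915
  -2.0915 phi_1 + 2.7534 phi_2 = 2.0267
Solve by Cramer's rule:
  det = gamma(0)^2 - gamma(1)^2 = (2.7534)^2 - (-2.0915)^2 = 7.58121156 - 4.37437225 = 3.20683931
  phi_hat_1 = [gamma(1) gamma(0) - gamma(1) gamma(2)] / det = [(-2.0915)(2.7534) - (-2.0915)(2.0267)] / 3.20683931 = -1.51989305 / 3.20683931 = -0.474
  phi_hat_2 = [gamma(0) gamma(2) - gamma(1)^2] / det = [(2.7534)(2.0267) - (-2.0915)^2] / 3.20683931 = 1.20594353 / 3.20683931 = 0.3761
So phi_hat = [-0.4740, 0.3761].
Therefore phi_hat_2 = 0.3761.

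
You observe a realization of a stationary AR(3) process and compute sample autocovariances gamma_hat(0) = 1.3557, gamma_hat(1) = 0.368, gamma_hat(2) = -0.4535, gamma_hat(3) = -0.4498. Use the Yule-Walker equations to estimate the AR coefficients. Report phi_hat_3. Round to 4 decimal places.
\hat\phi_{3} = -0.1090

The Yule-Walker equations for an AR(p) process read, in matrix form,
  Gamma_p phi = r_p,   with   (Gamma_p)_{ij} = gamma(|i - j|),
                       (r_p)_i = gamma(i),   i,j = 1..p.
Substitute the sample gammas (Toeplitz matrix and right-hand side of size 3):
  Gamma_p = [[1.3557, 0.368, -0.4535], [0.368, 1.3557, 0.368], [-0.4535, 0.368, 1.3557]]
  r_p     = [0.368, -0.4535, -0.4498]
Written out (R1..R3):
  (R1) 1.3557 phi_1 + 0.368 phi_2 - 0.4535 phi_3 = 0.368
  (R2) 0.368 phi_1 + 1.3557 phi_2 + 0.368 phi_3 = -0.4535
  (R3) -0.4535 phi_1 + 0.368 phi_2 + 1.3557 phi_3 = -0.4498
Gaussian elimination:
  R2 <- R2 - (0.368/1.3557) R1 = R2 - (0.271446) R1:  1.255808 phi_2 + 0.491101 phi_3 = -0.553392
  R3 <- R3 - (-0.4535/1.3557) R1 = R3 - (-0.334514) R1:  0.491101 phi_2 + 1.203998 phi_3 = -0.326699
  R3 <- R3 - (0.491101/1.255808) R2 = R3 - (0.391064) R2:  1.011946 phi_3 = -0.110287
Back-substitution:
  phi_hat_3 = -0.110287 / 1.011946 = -0.108985
  phi_hat_2 = (-0.553392 - (0.491101)(-0.108985)) / 1.255808 = -0.398046
  phi_hat_1 = (0.368 - (0.368)(-0.398046) - (-0.4535)(-0.108985)) / 1.3557 = 0.343038
So phi_hat = [0.3430, -0.3980, -0.1090].
Therefore phi_hat_3 = -0.1090.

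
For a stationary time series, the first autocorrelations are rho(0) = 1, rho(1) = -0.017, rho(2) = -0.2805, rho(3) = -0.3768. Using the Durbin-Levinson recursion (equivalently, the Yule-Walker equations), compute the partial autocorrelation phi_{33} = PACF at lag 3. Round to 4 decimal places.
\phi_{33} = -0.4210

The PACF at lag k is phi_{kk}, the last component of the solution
to the Yule-Walker system G_k phi = r_k where
  (G_k)_{ij} = rho(|i - j|), (r_k)_i = rho(i), i,j = 1..k.
Equivalently, Durbin-Levinson gives phi_{kk} iteratively:
  phi_{11} = rho(1)
  phi_{kk} = [rho(k) - sum_{j=1..k-1} phi_{k-1,j} rho(k-j)]
            / [1 - sum_{j=1..k-1} phi_{k-1,j} rho(j)],
  phi_{k,j} = phi_{k-1,j} - phi_{kk} phi_{k-1,k-j},  j = 1..k-1.
Step k = 1:
  phi_11 = rho(1) = -0.017.
Step k = 2:
  phi_22 = [rho(2) - phi_11 rho(1)] / [1 - phi_11 rho(1)] = [-0.2805 - (-0.017)(-0.017)] / [1 - (-0.017)(-0.017)]
         = -0.280789 / 0.999711 = -0.28087.
  Update: phi_21 = phi_11 - phi_22 phi_11 = -0.017 - (-0.28087)(-0.017) = -0.021775.
Step k = 3:
  phi_33 = [rho(3) - phi_21 rho(2) - phi_22 rho(1)] / [1 - phi_21 rho(1) - phi_22 rho(2)]
    numerator   = -0.3768 - (-0.021775)(-0.2805) - (-0.28087)(-0.017) = -0.38768262
    denominator = 1 - (-0.021775)(-0.017) - (-0.28087)(-0.2805) = 0.92084575
  phi_33 = -0.38768262 / 0.92084575 = -0.421.
Therefore phi_{33} = -0.4210.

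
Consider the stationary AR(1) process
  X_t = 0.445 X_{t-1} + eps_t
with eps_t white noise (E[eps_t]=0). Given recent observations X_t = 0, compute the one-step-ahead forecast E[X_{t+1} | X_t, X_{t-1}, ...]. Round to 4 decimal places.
E[X_{t+1} \mid \mathcal F_t] = 0.0000

For an AR(p) model X_t = c + sum_i phi_i X_{t-i} + eps_t, the
one-step-ahead conditional mean is
  E[X_{t+1} | X_t, ...] = c + sum_i phi_i X_{t+1-i}.
Substitute known values:
  E[X_{t+1} | ...] = (0.445) * (0)
                   = 0.0000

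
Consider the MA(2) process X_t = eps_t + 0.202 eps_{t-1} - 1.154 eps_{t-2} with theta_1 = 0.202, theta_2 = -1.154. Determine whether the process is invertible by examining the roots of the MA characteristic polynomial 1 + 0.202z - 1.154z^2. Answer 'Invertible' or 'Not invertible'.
\text{Not invertible}

The MA(q) characteristic polynomial is P(z) = 1 + 0.202z - 1.154z^2.
Invertibility requires all roots to lie outside the unit circle, i.e. |z| > 1 for every root.
Set 1 + (0.202) z + (-1.154) z^2 = 0, i.e. a z^2 + b z + c = 0 with a = -1.154, b = 0.202, c = 1.
Discriminant D = b^2 - 4ac = (0.202)^2 - 4*(-1.154)*1 = 0.040804 - (-4.616) = 4.656804.
D >= 0, so the roots are real: z = (-b +/- sqrt(D)) / (2a) = (-0.202 +/- 2.157963) / (-2.308).
  z_1 = (-0.202 + 2.157963) / (-2.308) = -0.8475,   |z_1| = 0.8475.
  z_2 = (-0.202 - 2.157963) / (-2.308) = 1.0225,   |z_2| = 1.0225.
Moduli of all roots: 0.8475, 1.0225.
All moduli strictly greater than 1? No.
Verdict: Not invertible.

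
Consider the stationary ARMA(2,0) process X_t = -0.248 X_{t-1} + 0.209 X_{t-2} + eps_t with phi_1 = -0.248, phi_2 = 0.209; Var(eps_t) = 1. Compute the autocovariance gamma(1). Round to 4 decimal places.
\gamma(1) = -0.3636

Multiply the model equation by X_{t-k} and take expectations. With theta_0 = psi_0 = 1 and psi_j the MA(infinity) weights, this gives
  gamma(k) - sum_i phi_i gamma(k-i) = c_k,
  c_k = sigma^2 * sum_{j=k..q} theta_j psi_{j-k}   (c_k = 0 for k > q),
using gamma(-m) = gamma(m).
Pure AR (q = 0): c_0 = sigma^2 = 1, c_k = 0 for k >= 1.
Equations for k = 0, 1, 2 (AR order 2, c_2 = 0):
  (E0) gamma(0) = phi_1 gamma(1) + phi_2 gamma(2) + c_0
  (E1) gamma(1) = phi_1 gamma(0) + phi_2 gamma(1) + c_1
  (E2) gamma(2) = phi_1 gamma(1) + phi_2 gamma(0)
From (E1): gamma(1) = A gamma(0) + B with
  A = phi_1 / (1 - phi_2) = -0.248 / 0.791 = -0.313527,   B = c_1 / (1 - phi_2) = 0 / 0.791 = 0.
Insert (E2) into (E0): gamma(0) (1 - phi_2^2) = phi_1 (1 + phi_2) gamma(1) + c_0.
  phi_1 (1 + phi_2) = (-0.248)(1.209) = -0.299832,   1 - phi_2^2 = 0.956319.
Replace gamma(1) by A gamma(0) + B and collect gamma(0):
  gamma(0) [0.956319 - (-0.299832)(-0.313527)] = c_0 = 1
  gamma(0) * 0.862314 = 1
  gamma(0) = 1 / 0.862314 = 1.159671.
  gamma(1) = A gamma(0) = (-0.313527)(1.159671) = -0.363588.
Therefore gamma(1) = -0.3636 (to 4 decimal places).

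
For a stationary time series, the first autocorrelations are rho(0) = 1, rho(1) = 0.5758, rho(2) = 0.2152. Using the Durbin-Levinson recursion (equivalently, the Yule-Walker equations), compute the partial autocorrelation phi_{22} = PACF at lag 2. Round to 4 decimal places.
\phi_{22} = -0.1741

The PACF at lag k is phi_{kk}, the last component of the solution
to the Yule-Walker system G_k phi = r_k where
  (G_k)_{ij} = rho(|i - j|), (r_k)_i = rho(i), i,j = 1..k.
Equivalently, Durbin-Levinson gives phi_{kk} iteratively:
  phi_{11} = rho(1)
  phi_{kk} = [rho(k) - sum_{j=1..k-1} phi_{k-1,j} rho(k-j)]
            / [1 - sum_{j=1..k-1} phi_{k-1,j} rho(j)],
  phi_{k,j} = phi_{k-1,j} - phi_{kk} phi_{k-1,k-j},  j = 1..k-1.
Step k = 1:
  phi_11 = rho(1) = 0.5758.
Step k = 2:
  phi_22 = [rho(2) - phi_11 rho(1)] / [1 - phi_11 rho(1)] = [0.2152 - (0.5758)(0.5758)] / [1 - (0.5758)(0.5758)]
         = -0.11634564 / 0.66845436 = -0.1741.
Therefore phi_{22} = -0.1741.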